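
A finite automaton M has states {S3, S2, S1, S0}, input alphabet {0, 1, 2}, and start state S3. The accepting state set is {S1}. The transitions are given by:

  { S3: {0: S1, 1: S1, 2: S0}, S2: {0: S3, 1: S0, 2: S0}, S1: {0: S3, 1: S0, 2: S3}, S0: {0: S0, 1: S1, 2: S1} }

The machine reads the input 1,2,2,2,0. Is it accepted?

Trace: S3 -1-> S1 -2-> S3 -2-> S0 -2-> S1 -0-> S3
End state S3 is not accepting.

No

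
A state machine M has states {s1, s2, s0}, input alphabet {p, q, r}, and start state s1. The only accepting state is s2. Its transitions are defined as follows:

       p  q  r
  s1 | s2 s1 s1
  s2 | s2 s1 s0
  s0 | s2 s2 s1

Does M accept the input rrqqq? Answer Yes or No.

No

start at s1
read 'r': s1 → s1
read 'r': s1 → s1
read 'q': s1 → s1
read 'q': s1 → s1
read 'q': s1 → s1
End state s1 is not accepting.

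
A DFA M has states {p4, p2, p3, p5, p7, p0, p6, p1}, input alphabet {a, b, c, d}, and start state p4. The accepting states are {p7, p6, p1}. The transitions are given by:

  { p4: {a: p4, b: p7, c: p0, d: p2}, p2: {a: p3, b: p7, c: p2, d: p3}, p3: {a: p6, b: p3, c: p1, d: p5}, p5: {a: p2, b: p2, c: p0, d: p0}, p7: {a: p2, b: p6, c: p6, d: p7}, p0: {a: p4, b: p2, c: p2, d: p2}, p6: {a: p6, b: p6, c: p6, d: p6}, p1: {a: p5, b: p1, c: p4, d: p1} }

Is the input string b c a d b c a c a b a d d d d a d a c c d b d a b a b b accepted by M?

Yes

p4 → p7 → p6 → p6 → p6 → p6 → p6 → p6 → p6 → p6 → p6 → p6 → p6 → p6 → p6 → p6 → p6 → p6 → p6 → p6 → p6 → p6 → p6 → p6 → p6 → p6 → p6 → p6 → p6
End state p6 is accepting.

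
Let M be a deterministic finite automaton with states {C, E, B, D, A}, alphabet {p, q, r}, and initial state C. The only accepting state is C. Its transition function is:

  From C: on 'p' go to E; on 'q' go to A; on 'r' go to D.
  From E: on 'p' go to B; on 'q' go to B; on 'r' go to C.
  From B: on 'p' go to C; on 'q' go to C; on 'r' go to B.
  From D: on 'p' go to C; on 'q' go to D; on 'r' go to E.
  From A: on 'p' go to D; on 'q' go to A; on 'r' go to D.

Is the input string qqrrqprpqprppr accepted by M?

No

C → A → A → D → E → B → C → D → C → A → D → E → B → C → D
End state D is not accepting.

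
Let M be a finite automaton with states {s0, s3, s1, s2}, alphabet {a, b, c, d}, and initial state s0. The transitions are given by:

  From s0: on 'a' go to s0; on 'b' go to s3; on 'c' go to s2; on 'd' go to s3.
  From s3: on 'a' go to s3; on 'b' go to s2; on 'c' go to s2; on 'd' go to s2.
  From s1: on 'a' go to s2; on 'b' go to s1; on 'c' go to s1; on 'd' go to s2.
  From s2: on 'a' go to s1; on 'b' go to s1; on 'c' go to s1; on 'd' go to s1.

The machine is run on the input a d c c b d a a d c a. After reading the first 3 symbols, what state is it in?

s2

s0 → s0 → s3 → s2
After 3 symbols: s2.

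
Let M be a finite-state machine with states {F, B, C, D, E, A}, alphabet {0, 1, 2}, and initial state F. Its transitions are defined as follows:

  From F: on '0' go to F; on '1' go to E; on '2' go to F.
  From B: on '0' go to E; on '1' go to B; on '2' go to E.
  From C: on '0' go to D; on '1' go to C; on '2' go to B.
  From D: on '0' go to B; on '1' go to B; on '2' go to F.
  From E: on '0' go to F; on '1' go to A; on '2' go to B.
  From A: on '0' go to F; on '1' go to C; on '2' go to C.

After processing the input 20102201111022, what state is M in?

F

start at F
read '2': F → F
read '0': F → F
read '1': F → E
read '0': E → F
read '2': F → F
read '2': F → F
read '0': F → F
read '1': F → E
read '1': E → A
read '1': A → C
read '1': C → C
read '0': C → D
read '2': D → F
read '2': F → F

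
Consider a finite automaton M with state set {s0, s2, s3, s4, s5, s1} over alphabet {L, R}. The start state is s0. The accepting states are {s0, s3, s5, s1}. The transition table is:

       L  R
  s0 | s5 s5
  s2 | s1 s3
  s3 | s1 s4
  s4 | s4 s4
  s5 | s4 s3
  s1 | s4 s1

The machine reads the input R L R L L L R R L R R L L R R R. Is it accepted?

start at s0
read 'R': s0 → s5
read 'L': s5 → s4
read 'R': s4 → s4
read 'L': s4 → s4
read 'L': s4 → s4
read 'L': s4 → s4
read 'R': s4 → s4
read 'R': s4 → s4
read 'L': s4 → s4
read 'R': s4 → s4
read 'R': s4 → s4
read 'L': s4 → s4
read 'L': s4 → s4
read 'R': s4 → s4
read 'R': s4 → s4
read 'R': s4 → s4
End state s4 is not accepting.

No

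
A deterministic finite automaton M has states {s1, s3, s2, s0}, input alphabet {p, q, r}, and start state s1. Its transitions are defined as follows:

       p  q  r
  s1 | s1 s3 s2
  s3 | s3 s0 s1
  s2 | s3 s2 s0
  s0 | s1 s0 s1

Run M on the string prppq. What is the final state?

start at s1
read 'p': s1 → s1
read 'r': s1 → s2
read 'p': s2 → s3
read 'p': s3 → s3
read 'q': s3 → s0

s0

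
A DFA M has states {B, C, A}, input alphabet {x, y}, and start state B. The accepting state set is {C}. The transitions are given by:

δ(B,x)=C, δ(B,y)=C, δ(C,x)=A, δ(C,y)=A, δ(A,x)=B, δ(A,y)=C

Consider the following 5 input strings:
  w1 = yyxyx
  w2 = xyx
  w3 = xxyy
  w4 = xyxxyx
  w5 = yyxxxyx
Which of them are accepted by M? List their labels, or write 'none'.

none

w1: Trace: B -y-> C -y-> A -x-> B -y-> C -x-> A  → end A, rejected
w2: Trace: B -x-> C -y-> A -x-> B  → end B, rejected
w3: Trace: B -x-> C -x-> A -y-> C -y-> A  → end A, rejected
w4: Trace: B -x-> C -y-> A -x-> B -x-> C -y-> A -x-> B  → end B, rejected
w5: Trace: B -y-> C -y-> A -x-> B -x-> C -x-> A -y-> C -x-> A  → end A, rejected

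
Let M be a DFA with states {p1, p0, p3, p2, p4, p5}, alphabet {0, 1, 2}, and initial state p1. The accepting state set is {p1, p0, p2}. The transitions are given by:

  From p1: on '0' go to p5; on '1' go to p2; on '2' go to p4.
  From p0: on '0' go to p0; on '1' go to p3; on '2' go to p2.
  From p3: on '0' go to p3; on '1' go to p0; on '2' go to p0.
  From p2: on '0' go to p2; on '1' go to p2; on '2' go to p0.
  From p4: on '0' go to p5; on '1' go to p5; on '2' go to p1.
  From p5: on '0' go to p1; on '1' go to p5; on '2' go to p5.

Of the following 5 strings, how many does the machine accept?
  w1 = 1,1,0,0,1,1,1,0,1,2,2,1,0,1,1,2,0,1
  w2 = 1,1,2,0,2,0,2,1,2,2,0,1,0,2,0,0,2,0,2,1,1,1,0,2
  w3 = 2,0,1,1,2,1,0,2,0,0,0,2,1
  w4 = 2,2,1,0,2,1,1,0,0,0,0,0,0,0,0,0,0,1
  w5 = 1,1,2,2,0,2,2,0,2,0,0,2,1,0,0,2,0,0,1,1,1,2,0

w1: Trace: p1 -1-> p2 -1-> p2 -0-> p2 -0-> p2 -1-> p2 -1-> p2 -1-> p2 -0-> p2 -1-> p2 -2-> p0 -2-> p2 -1-> p2 -0-> p2 -1-> p2 -1-> p2 -2-> p0 -0-> p0 -1-> p3  → end p3, rejected
w2: Trace: p1 -1-> p2 -1-> p2 -2-> p0 -0-> p0 -2-> p2 -0-> p2 -2-> p0 -1-> p3 -2-> p0 -2-> p2 -0-> p2 -1-> p2 -0-> p2 -2-> p0 -0-> p0 -0-> p0 -2-> p2 -0-> p2 -2-> p0 -1-> p3 -1-> p0 -1-> p3 -0-> p3 -2-> p0  → end p0, accepted
w3: Trace: p1 -2-> p4 -0-> p5 -1-> p5 -1-> p5 -2-> p5 -1-> p5 -0-> p1 -2-> p4 -0-> p5 -0-> p1 -0-> p5 -2-> p5 -1-> p5  → end p5, rejected
w4: Trace: p1 -2-> p4 -2-> p1 -1-> p2 -0-> p2 -2-> p0 -1-> p3 -1-> p0 -0-> p0 -0-> p0 -0-> p0 -0-> p0 -0-> p0 -0-> p0 -0-> p0 -0-> p0 -0-> p0 -0-> p0 -1-> p3  → end p3, rejected
w5: Trace: p1 -1-> p2 -1-> p2 -2-> p0 -2-> p2 -0-> p2 -2-> p0 -2-> p2 -0-> p2 -2-> p0 -0-> p0 -0-> p0 -2-> p2 -1-> p2 -0-> p2 -0-> p2 -2-> p0 -0-> p0 -0-> p0 -1-> p3 -1-> p0 -1-> p3 -2-> p0 -0-> p0  → end p0, accepted

2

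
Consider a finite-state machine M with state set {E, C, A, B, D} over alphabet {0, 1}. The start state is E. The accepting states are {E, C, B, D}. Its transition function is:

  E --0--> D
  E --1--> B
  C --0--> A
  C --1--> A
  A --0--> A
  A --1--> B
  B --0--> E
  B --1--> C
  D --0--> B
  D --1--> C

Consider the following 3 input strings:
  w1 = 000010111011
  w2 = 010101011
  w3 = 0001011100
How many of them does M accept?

w1: Trace: E -0-> D -0-> B -0-> E -0-> D -1-> C -0-> A -1-> B -1-> C -1-> A -0-> A -1-> B -1-> C  → end C, accepted
w2: Trace: E -0-> D -1-> C -0-> A -1-> B -0-> E -1-> B -0-> E -1-> B -1-> C  → end C, accepted
w3: Trace: E -0-> D -0-> B -0-> E -1-> B -0-> E -1-> B -1-> C -1-> A -0-> A -0-> A  → end A, rejected

2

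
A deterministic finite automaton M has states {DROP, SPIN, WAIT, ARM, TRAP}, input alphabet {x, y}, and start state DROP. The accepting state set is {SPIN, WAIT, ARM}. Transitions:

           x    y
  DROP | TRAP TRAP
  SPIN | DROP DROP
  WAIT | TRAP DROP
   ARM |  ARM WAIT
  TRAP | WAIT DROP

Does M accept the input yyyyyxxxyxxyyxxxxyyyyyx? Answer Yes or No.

Trace: DROP -y-> TRAP -y-> DROP -y-> TRAP -y-> DROP -y-> TRAP -x-> WAIT -x-> TRAP -x-> WAIT -y-> DROP -x-> TRAP -x-> WAIT -y-> DROP -y-> TRAP -x-> WAIT -x-> TRAP -x-> WAIT -x-> TRAP -y-> DROP -y-> TRAP -y-> DROP -y-> TRAP -y-> DROP -x-> TRAP
End state TRAP is not accepting.

No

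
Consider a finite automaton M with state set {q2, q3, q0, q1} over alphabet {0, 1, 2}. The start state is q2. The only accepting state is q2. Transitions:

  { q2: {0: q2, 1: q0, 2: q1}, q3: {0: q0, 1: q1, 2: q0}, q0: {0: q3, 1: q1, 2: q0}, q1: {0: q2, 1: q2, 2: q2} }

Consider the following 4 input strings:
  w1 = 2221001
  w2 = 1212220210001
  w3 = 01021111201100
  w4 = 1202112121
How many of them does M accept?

w1: Trace: q2 -2-> q1 -2-> q2 -2-> q1 -1-> q2 -0-> q2 -0-> q2 -1-> q0  → end q0, rejected
w2: Trace: q2 -1-> q0 -2-> q0 -1-> q1 -2-> q2 -2-> q1 -2-> q2 -0-> q2 -2-> q1 -1-> q2 -0-> q2 -0-> q2 -0-> q2 -1-> q0  → end q0, rejected
w3: Trace: q2 -0-> q2 -1-> q0 -0-> q3 -2-> q0 -1-> q1 -1-> q2 -1-> q0 -1-> q1 -2-> q2 -0-> q2 -1-> q0 -1-> q1 -0-> q2 -0-> q2  → end q2, accepted
w4: Trace: q2 -1-> q0 -2-> q0 -0-> q3 -2-> q0 -1-> q1 -1-> q2 -2-> q1 -1-> q2 -2-> q1 -1-> q2  → end q2, accepted

2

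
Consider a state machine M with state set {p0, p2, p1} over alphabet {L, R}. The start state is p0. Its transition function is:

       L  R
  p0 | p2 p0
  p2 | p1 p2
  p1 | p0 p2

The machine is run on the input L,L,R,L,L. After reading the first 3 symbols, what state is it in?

Trace: p0 -L-> p2 -L-> p1 -R-> p2
After 3 symbols: p2.

p2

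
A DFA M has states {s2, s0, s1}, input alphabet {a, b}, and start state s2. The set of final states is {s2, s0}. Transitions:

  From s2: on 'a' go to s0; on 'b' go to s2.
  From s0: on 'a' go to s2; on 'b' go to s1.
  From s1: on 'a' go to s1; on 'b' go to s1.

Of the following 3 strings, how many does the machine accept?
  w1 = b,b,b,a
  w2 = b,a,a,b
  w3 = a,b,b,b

w1:
  start at s2
  read 'b': s2 → s2
  read 'b': s2 → s2
  read 'b': s2 → s2
  read 'a': s2 → s0
  end s0, accepted
w2:
  start at s2
  read 'b': s2 → s2
  read 'a': s2 → s0
  read 'a': s0 → s2
  read 'b': s2 → s2
  end s2, accepted
w3:
  start at s2
  read 'a': s2 → s0
  read 'b': s0 → s1
  read 'b': s1 → s1
  read 'b': s1 → s1
  end s1, rejected

2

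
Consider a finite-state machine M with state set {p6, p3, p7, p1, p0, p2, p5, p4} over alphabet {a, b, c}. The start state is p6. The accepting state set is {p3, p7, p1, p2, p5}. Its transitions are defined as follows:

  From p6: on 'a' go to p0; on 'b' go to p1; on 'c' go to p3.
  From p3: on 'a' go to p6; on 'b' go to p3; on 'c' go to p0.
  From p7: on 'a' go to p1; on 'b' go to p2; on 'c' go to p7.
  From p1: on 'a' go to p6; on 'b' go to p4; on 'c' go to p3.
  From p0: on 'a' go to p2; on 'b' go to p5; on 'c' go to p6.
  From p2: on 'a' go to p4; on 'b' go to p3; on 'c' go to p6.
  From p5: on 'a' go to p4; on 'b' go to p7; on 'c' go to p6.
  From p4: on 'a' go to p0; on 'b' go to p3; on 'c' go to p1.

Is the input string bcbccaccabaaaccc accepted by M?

p6 → p1 → p3 → p3 → p0 → p6 → p0 → p6 → p3 → p6 → p1 → p6 → p0 → p2 → p6 → p3 → p0
End state p0 is not accepting.

No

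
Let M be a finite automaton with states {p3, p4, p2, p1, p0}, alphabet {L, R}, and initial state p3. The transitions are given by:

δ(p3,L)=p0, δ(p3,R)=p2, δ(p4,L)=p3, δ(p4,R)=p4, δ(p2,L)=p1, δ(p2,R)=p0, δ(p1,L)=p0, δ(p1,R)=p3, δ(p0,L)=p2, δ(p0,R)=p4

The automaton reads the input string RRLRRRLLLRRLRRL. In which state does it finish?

p2

p3 → p2 → p0 → p2 → p0 → p4 → p4 → p3 → p0 → p2 → p0 → p4 → p3 → p2 → p0 → p2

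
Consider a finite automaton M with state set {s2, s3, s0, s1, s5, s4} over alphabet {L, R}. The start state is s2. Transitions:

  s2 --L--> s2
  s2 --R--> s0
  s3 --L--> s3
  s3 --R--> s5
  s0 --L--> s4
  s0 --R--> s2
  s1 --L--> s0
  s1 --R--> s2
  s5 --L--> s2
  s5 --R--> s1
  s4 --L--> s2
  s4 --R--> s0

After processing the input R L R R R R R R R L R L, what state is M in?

s4

start at s2
read 'R': s2 → s0
read 'L': s0 → s4
read 'R': s4 → s0
read 'R': s0 → s2
read 'R': s2 → s0
read 'R': s0 → s2
read 'R': s2 → s0
read 'R': s0 → s2
read 'R': s2 → s0
read 'L': s0 → s4
read 'R': s4 → s0
read 'L': s0 → s4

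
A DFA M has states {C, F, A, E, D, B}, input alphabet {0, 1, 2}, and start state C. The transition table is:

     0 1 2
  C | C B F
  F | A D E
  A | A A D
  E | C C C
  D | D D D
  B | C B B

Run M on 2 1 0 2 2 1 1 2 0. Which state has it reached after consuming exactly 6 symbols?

C → F → D → D → D → D → D
After 6 symbols: D.

D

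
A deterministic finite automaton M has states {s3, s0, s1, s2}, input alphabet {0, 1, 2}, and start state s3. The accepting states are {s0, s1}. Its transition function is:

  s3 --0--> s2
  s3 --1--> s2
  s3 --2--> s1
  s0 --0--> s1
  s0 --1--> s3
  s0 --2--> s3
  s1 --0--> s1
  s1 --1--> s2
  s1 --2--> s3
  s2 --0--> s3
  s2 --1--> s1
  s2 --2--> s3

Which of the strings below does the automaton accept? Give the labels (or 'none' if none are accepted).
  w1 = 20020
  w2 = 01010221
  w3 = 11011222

none

w1: s3 → s1 → s1 → s1 → s3 → s2  → end s2, rejected
w2: s3 → s2 → s1 → s1 → s2 → s3 → s1 → s3 → s2  → end s2, rejected
w3: s3 → s2 → s1 → s1 → s2 → s1 → s3 → s1 → s3  → end s3, rejected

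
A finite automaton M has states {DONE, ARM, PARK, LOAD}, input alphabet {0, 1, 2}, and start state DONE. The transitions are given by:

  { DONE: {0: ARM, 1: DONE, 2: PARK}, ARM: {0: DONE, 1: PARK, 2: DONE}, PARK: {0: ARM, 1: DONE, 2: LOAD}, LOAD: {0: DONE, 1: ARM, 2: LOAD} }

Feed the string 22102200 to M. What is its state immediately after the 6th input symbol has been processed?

start at DONE
read '2': DONE → PARK
read '2': PARK → LOAD
read '1': LOAD → ARM
read '0': ARM → DONE
read '2': DONE → PARK
read '2': PARK → LOAD
After 6 symbols: LOAD.

LOAD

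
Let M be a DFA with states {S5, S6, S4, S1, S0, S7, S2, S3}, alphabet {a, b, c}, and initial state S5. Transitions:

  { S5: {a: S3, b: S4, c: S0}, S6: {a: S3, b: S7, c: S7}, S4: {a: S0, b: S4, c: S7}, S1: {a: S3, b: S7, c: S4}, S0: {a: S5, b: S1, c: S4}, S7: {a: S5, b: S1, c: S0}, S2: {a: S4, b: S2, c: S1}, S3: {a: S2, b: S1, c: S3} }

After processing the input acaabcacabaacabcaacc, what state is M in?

S3

Trace: S5 -a-> S3 -c-> S3 -a-> S2 -a-> S4 -b-> S4 -c-> S7 -a-> S5 -c-> S0 -a-> S5 -b-> S4 -a-> S0 -a-> S5 -c-> S0 -a-> S5 -b-> S4 -c-> S7 -a-> S5 -a-> S3 -c-> S3 -c-> S3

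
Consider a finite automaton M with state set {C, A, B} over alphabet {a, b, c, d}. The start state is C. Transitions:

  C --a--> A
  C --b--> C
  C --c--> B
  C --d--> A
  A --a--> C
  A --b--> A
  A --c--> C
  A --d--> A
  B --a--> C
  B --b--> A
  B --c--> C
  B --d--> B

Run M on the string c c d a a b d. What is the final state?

A

C → B → C → A → C → A → A → A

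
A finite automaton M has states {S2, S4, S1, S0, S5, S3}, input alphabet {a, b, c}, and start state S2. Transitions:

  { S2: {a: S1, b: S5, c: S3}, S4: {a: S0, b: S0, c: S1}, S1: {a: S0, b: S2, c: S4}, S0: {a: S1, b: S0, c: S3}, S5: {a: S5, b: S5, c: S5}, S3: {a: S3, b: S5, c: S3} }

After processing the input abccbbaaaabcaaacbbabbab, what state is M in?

S5

start at S2
read 'a': S2 → S1
read 'b': S1 → S2
read 'c': S2 → S3
read 'c': S3 → S3
read 'b': S3 → S5
read 'b': S5 → S5
read 'a': S5 → S5
read 'a': S5 → S5
read 'a': S5 → S5
read 'a': S5 → S5
read 'b': S5 → S5
read 'c': S5 → S5
read 'a': S5 → S5
read 'a': S5 → S5
read 'a': S5 → S5
read 'c': S5 → S5
read 'b': S5 → S5
read 'b': S5 → S5
read 'a': S5 → S5
read 'b': S5 → S5
read 'b': S5 → S5
read 'a': S5 → S5
read 'b': S5 → S5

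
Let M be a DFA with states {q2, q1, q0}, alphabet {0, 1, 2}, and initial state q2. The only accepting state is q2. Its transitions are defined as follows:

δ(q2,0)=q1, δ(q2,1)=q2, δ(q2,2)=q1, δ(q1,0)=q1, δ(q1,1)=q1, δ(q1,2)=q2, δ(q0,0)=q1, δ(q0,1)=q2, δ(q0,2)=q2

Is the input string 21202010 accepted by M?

q2 → q1 → q1 → q2 → q1 → q2 → q1 → q1 → q1
End state q1 is not accepting.

No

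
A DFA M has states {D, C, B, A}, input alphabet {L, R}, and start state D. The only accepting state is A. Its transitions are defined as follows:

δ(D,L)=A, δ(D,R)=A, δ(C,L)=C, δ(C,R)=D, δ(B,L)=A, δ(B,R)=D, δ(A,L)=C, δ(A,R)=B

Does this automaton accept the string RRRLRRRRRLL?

No

D → A → B → D → A → B → D → A → B → D → A → C
End state C is not accepting.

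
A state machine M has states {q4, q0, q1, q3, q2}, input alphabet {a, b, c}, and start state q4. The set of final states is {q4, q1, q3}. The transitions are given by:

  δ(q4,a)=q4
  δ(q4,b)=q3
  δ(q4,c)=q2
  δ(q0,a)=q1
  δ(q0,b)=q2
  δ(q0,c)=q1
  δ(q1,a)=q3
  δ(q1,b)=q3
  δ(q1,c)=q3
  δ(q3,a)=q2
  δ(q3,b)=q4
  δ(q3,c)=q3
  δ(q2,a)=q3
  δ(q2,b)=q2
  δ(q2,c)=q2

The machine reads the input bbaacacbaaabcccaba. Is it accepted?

Yes

q4 → q3 → q4 → q4 → q4 → q2 → q3 → q3 → q4 → q4 → q4 → q4 → q3 → q3 → q3 → q3 → q2 → q2 → q3
End state q3 is accepting.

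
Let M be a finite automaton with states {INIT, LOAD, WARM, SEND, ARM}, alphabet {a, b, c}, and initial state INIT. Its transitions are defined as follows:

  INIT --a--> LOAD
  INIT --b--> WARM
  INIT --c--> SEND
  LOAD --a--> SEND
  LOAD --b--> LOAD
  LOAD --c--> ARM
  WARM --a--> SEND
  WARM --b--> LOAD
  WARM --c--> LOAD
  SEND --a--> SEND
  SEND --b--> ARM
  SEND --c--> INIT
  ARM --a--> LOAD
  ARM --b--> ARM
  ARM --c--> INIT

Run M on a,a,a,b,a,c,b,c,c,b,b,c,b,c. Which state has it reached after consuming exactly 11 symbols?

start at INIT
read 'a': INIT → LOAD
read 'a': LOAD → SEND
read 'a': SEND → SEND
read 'b': SEND → ARM
read 'a': ARM → LOAD
read 'c': LOAD → ARM
read 'b': ARM → ARM
read 'c': ARM → INIT
read 'c': INIT → SEND
read 'b': SEND → ARM
read 'b': ARM → ARM
After 11 symbols: ARM.

ARM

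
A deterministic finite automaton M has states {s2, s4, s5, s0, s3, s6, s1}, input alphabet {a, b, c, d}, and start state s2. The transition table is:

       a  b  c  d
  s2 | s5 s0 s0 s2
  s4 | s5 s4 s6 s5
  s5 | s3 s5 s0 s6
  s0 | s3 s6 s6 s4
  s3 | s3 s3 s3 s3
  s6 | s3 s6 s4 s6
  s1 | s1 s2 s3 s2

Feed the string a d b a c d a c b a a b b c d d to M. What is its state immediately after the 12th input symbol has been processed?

s3

start at s2
read 'a': s2 → s5
read 'd': s5 → s6
read 'b': s6 → s6
read 'a': s6 → s3
read 'c': s3 → s3
read 'd': s3 → s3
read 'a': s3 → s3
read 'c': s3 → s3
read 'b': s3 → s3
read 'a': s3 → s3
read 'a': s3 → s3
read 'b': s3 → s3
After 12 symbols: s3.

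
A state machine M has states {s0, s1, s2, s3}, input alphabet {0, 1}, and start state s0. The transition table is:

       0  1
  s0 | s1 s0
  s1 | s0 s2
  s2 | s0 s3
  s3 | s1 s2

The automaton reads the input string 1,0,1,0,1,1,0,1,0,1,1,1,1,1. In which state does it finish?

s0

start at s0
read '1': s0 → s0
read '0': s0 → s1
read '1': s1 → s2
read '0': s2 → s0
read '1': s0 → s0
read '1': s0 → s0
read '0': s0 → s1
read '1': s1 → s2
read '0': s2 → s0
read '1': s0 → s0
read '1': s0 → s0
read '1': s0 → s0
read '1': s0 → s0
read '1': s0 → s0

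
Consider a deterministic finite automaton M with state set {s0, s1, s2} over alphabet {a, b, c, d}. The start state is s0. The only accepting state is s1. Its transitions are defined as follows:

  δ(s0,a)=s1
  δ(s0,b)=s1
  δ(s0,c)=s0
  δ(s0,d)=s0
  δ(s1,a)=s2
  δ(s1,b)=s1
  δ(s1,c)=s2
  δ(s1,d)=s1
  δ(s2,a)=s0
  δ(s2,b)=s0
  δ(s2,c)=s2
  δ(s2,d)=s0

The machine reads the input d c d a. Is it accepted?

start at s0
read 'd': s0 → s0
read 'c': s0 → s0
read 'd': s0 → s0
read 'a': s0 → s1
End state s1 is accepting.

Yes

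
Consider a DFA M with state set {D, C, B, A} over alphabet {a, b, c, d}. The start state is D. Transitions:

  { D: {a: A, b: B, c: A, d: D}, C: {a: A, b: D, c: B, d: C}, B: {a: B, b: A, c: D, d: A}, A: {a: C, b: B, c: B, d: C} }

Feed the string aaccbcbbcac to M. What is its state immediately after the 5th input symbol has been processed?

B

start at D
read 'a': D → A
read 'a': A → C
read 'c': C → B
read 'c': B → D
read 'b': D → B
After 5 symbols: B.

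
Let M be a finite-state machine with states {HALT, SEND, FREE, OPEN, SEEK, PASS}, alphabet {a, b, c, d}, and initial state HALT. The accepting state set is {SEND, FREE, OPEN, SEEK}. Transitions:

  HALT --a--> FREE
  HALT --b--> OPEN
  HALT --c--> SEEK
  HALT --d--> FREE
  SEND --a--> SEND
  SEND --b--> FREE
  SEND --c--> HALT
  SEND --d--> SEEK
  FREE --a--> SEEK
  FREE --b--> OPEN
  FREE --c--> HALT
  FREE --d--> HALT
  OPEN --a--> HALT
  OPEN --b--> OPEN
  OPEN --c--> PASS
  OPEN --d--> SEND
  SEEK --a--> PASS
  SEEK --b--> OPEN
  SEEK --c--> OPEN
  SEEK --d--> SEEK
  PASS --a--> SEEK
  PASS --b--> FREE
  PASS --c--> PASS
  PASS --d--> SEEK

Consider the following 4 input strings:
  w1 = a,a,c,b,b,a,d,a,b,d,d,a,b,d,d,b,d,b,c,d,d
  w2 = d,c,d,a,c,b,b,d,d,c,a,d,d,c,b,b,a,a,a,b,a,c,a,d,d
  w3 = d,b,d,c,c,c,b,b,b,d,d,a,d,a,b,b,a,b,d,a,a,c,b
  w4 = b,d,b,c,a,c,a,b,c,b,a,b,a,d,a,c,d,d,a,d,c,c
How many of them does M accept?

w1: HALT → FREE → SEEK → OPEN → OPEN → OPEN → HALT → FREE → SEEK → OPEN → SEND → SEEK → PASS → FREE → HALT → FREE → OPEN → SEND → FREE → HALT → FREE → HALT  → end HALT, rejected
w2: HALT → FREE → HALT → FREE → SEEK → OPEN → OPEN → OPEN → SEND → SEEK → OPEN → HALT → FREE → HALT → SEEK → OPEN → OPEN → HALT → FREE → SEEK → OPEN → HALT → SEEK → PASS → SEEK → SEEK  → end SEEK, accepted
w3: HALT → FREE → OPEN → SEND → HALT → SEEK → OPEN → OPEN → OPEN → OPEN → SEND → SEEK → PASS → SEEK → PASS → FREE → OPEN → HALT → OPEN → SEND → SEND → SEND → HALT → OPEN  → end OPEN, accepted
w4: HALT → OPEN → SEND → FREE → HALT → FREE → HALT → FREE → OPEN → PASS → FREE → SEEK → OPEN → HALT → FREE → SEEK → OPEN → SEND → SEEK → PASS → SEEK → OPEN → PASS  → end PASS, rejected

2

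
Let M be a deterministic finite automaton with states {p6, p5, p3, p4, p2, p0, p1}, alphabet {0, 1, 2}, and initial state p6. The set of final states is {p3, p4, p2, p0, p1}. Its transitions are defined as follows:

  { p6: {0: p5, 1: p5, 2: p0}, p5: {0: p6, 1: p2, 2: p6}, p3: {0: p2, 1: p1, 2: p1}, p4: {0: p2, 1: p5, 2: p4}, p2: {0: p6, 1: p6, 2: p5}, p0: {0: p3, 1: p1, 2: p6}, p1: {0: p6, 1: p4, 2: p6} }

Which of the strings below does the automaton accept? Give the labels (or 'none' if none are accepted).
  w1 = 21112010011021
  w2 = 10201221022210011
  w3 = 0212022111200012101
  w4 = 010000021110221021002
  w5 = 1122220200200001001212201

w1:
  start at p6
  read '2': p6 → p0
  read '1': p0 → p1
  read '1': p1 → p4
  read '1': p4 → p5
  read '2': p5 → p6
  read '0': p6 → p5
  read '1': p5 → p2
  read '0': p2 → p6
  read '0': p6 → p5
  read '1': p5 → p2
  read '1': p2 → p6
  read '0': p6 → p5
  read '2': p5 → p6
  read '1': p6 → p5
  end p5, rejected
w2:
  start at p6
  read '1': p6 → p5
  read '0': p5 → p6
  read '2': p6 → p0
  read '0': p0 → p3
  read '1': p3 → p1
  read '2': p1 → p6
  read '2': p6 → p0
  read '1': p0 → p1
  read '0': p1 → p6
  read '2': p6 → p0
  read '2': p0 → p6
  read '2': p6 → p0
  read '1': p0 → p1
  read '0': p1 → p6
  read '0': p6 → p5
  read '1': p5 → p2
  read '1': p2 → p6
  end p6, rejected
w3:
  start at p6
  read '0': p6 → p5
  read '2': p5 → p6
  read '1': p6 → p5
  read '2': p5 → p6
  read '0': p6 → p5
  read '2': p5 → p6
  read '2': p6 → p0
  read '1': p0 → p1
  read '1': p1 → p4
  read '1': p4 → p5
  read '2': p5 → p6
  read '0': p6 → p5
  read '0': p5 → p6
  read '0': p6 → p5
  read '1': p5 → p2
  read '2': p2 → p5
  read '1': p5 → p2
  read '0': p2 → p6
  read '1': p6 → p5
  end p5, rejected
w4:
  start at p6
  read '0': p6 → p5
  read '1': p5 → p2
  read '0': p2 → p6
  read '0': p6 → p5
  read '0': p5 → p6
  read '0': p6 → p5
  read '0': p5 → p6
  read '2': p6 → p0
  read '1': p0 → p1
  read '1': p1 → p4
  read '1': p4 → p5
  read '0': p5 → p6
  read '2': p6 → p0
  read '2': p0 → p6
  read '1': p6 → p5
  read '0': p5 → p6
  read '2': p6 → p0
  read '1': p0 → p1
  read '0': p1 → p6
  read '0': p6 → p5
  read '2': p5 → p6
  end p6, rejected
w5:
  start at p6
  read '1': p6 → p5
  read '1': p5 → p2
  read '2': p2 → p5
  read '2': p5 → p6
  read '2': p6 → p0
  read '2': p0 → p6
  read '0': p6 → p5
  read '2': p5 → p6
  read '0': p6 → p5
  read '0': p5 → p6
  read '2': p6 → p0
  read '0': p0 → p3
  read '0': p3 → p2
  read '0': p2 → p6
  read '0': p6 → p5
  read '1': p5 → p2
  read '0': p2 → p6
  read '0': p6 → p5
  read '1': p5 → p2
  read '2': p2 → p5
  read '1': p5 → p2
  read '2': p2 → p5
  read '2': p5 → p6
  read '0': p6 → p5
  read '1': p5 → p2
  end p2, accepted

w5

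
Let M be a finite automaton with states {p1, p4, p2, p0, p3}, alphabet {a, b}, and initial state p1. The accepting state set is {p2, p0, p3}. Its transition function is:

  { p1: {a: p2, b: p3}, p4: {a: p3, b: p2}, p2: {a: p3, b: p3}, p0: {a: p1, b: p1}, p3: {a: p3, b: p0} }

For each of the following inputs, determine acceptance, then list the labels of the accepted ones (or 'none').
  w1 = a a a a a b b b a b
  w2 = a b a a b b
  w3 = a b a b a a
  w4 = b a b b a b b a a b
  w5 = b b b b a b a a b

w1, w3, w4, w5

w1: p1 → p2 → p3 → p3 → p3 → p3 → p0 → p1 → p3 → p3 → p0  → end p0, accepted
w2: p1 → p2 → p3 → p3 → p3 → p0 → p1  → end p1, rejected
w3: p1 → p2 → p3 → p3 → p0 → p1 → p2  → end p2, accepted
w4: p1 → p3 → p3 → p0 → p1 → p2 → p3 → p0 → p1 → p2 → p3  → end p3, accepted
w5: p1 → p3 → p0 → p1 → p3 → p3 → p0 → p1 → p2 → p3  → end p3, accepted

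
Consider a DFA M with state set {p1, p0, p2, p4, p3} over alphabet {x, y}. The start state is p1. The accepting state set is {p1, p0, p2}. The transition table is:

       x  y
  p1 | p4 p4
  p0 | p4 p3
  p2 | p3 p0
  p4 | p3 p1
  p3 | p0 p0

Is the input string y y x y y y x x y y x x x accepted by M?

Trace: p1 -y-> p4 -y-> p1 -x-> p4 -y-> p1 -y-> p4 -y-> p1 -x-> p4 -x-> p3 -y-> p0 -y-> p3 -x-> p0 -x-> p4 -x-> p3
End state p3 is not accepting.

No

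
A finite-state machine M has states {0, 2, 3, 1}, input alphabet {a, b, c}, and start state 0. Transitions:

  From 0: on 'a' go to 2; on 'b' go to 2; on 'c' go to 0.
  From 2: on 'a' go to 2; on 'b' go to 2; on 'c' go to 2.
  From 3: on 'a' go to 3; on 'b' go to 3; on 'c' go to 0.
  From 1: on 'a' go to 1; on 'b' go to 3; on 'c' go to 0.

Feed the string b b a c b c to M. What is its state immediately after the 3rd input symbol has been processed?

2

0 → 2 → 2 → 2
After 3 symbols: 2.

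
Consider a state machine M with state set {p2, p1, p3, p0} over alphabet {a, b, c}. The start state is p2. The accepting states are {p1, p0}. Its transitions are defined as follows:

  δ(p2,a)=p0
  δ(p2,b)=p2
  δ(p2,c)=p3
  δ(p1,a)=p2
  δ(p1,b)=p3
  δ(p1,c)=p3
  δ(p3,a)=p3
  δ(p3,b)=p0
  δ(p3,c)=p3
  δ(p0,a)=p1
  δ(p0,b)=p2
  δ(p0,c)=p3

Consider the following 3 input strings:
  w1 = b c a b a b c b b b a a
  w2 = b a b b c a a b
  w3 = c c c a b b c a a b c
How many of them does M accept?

w1: p2 → p2 → p3 → p3 → p0 → p1 → p3 → p3 → p0 → p2 → p2 → p0 → p1  → end p1, accepted
w2: p2 → p2 → p0 → p2 → p2 → p3 → p3 → p3 → p0  → end p0, accepted
w3: p2 → p3 → p3 → p3 → p3 → p0 → p2 → p3 → p3 → p3 → p0 → p3  → end p3, rejected

2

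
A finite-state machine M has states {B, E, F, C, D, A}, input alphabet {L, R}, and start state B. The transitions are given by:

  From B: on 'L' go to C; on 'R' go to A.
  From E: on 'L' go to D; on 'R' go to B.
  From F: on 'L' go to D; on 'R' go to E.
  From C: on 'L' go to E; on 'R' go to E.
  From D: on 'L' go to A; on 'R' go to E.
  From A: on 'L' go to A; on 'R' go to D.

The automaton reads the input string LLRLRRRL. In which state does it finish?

A

start at B
read 'L': B → C
read 'L': C → E
read 'R': E → B
read 'L': B → C
read 'R': C → E
read 'R': E → B
read 'R': B → A
read 'L': A → A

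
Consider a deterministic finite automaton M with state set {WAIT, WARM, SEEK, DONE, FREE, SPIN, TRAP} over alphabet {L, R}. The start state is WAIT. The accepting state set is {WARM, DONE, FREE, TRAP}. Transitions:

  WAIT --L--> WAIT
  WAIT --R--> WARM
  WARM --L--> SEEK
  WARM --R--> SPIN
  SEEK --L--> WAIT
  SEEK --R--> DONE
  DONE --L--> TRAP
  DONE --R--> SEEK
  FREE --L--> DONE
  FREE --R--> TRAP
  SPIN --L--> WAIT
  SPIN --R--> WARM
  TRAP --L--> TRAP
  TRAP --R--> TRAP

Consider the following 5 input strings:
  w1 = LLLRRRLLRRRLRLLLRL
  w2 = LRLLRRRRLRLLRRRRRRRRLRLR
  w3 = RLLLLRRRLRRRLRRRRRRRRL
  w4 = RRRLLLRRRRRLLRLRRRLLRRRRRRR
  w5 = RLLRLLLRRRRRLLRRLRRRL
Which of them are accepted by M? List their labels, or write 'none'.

w1:
  start at WAIT
  read 'L': WAIT → WAIT
  read 'L': WAIT → WAIT
  read 'L': WAIT → WAIT
  read 'R': WAIT → WARM
  read 'R': WARM → SPIN
  read 'R': SPIN → WARM
  read 'L': WARM → SEEK
  read 'L': SEEK → WAIT
  read 'R': WAIT → WARM
  read 'R': WARM → SPIN
  read 'R': SPIN → WARM
  read 'L': WARM → SEEK
  read 'R': SEEK → DONE
  read 'L': DONE → TRAP
  read 'L': TRAP → TRAP
  read 'L': TRAP → TRAP
  read 'R': TRAP → TRAP
  read 'L': TRAP → TRAP
  end TRAP, accepted
w2:
  start at WAIT
  read 'L': WAIT → WAIT
  read 'R': WAIT → WARM
  read 'L': WARM → SEEK
  read 'L': SEEK → WAIT
  read 'R': WAIT → WARM
  read 'R': WARM → SPIN
  read 'R': SPIN → WARM
  read 'R': WARM → SPIN
  read 'L': SPIN → WAIT
  read 'R': WAIT → WARM
  read 'L': WARM → SEEK
  read 'L': SEEK → WAIT
  read 'R': WAIT → WARM
  read 'R': WARM → SPIN
  read 'R': SPIN → WARM
  read 'R': WARM → SPIN
  read 'R': SPIN → WARM
  read 'R': WARM → SPIN
  read 'R': SPIN → WARM
  read 'R': WARM → SPIN
  read 'L': SPIN → WAIT
  read 'R': WAIT → WARM
  read 'L': WARM → SEEK
  read 'R': SEEK → DONE
  end DONE, accepted
w3:
  start at WAIT
  read 'R': WAIT → WARM
  read 'L': WARM → SEEK
  read 'L': SEEK → WAIT
  read 'L': WAIT → WAIT
  read 'L': WAIT → WAIT
  read 'R': WAIT → WARM
  read 'R': WARM → SPIN
  read 'R': SPIN → WARM
  read 'L': WARM → SEEK
  read 'R': SEEK → DONE
  read 'R': DONE → SEEK
  read 'R': SEEK → DONE
  read 'L': DONE → TRAP
  read 'R': TRAP → TRAP
  read 'R': TRAP → TRAP
  read 'R': TRAP → TRAP
  read 'R': TRAP → TRAP
  read 'R': TRAP → TRAP
  read 'R': TRAP → TRAP
  read 'R': TRAP → TRAP
  read 'R': TRAP → TRAP
  read 'L': TRAP → TRAP
  end TRAP, accepted
w4:
  start at WAIT
  read 'R': WAIT → WARM
  read 'R': WARM → SPIN
  read 'R': SPIN → WARM
  read 'L': WARM → SEEK
  read 'L': SEEK → WAIT
  read 'L': WAIT → WAIT
  read 'R': WAIT → WARM
  read 'R': WARM → SPIN
  read 'R': SPIN → WARM
  read 'R': WARM → SPIN
  read 'R': SPIN → WARM
  read 'L': WARM → SEEK
  read 'L': SEEK → WAIT
  read 'R': WAIT → WARM
  read 'L': WARM → SEEK
  read 'R': SEEK → DONE
  read 'R': DONE → SEEK
  read 'R': SEEK → DONE
  read 'L': DONE → TRAP
  read 'L': TRAP → TRAP
  read 'R': TRAP → TRAP
  read 'R': TRAP → TRAP
  read 'R': TRAP → TRAP
  read 'R': TRAP → TRAP
  read 'R': TRAP → TRAP
  read 'R': TRAP → TRAP
  read 'R': TRAP → TRAP
  end TRAP, accepted
w5:
  start at WAIT
  read 'R': WAIT → WARM
  read 'L': WARM → SEEK
  read 'L': SEEK → WAIT
  read 'R': WAIT → WARM
  read 'L': WARM → SEEK
  read 'L': SEEK → WAIT
  read 'L': WAIT → WAIT
  read 'R': WAIT → WARM
  read 'R': WARM → SPIN
  read 'R': SPIN → WARM
  read 'R': WARM → SPIN
  read 'R': SPIN → WARM
  read 'L': WARM → SEEK
  read 'L': SEEK → WAIT
  read 'R': WAIT → WARM
  read 'R': WARM → SPIN
  read 'L': SPIN → WAIT
  read 'R': WAIT → WARM
  read 'R': WARM → SPIN
  read 'R': SPIN → WARM
  read 'L': WARM → SEEK
  end SEEK, rejected

w1, w2, w3, w4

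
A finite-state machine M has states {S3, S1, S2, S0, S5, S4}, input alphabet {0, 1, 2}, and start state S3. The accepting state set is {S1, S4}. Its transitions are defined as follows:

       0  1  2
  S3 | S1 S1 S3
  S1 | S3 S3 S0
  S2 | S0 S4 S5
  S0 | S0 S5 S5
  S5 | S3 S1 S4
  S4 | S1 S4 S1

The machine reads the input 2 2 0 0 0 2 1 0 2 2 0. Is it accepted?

Trace: S3 -2-> S3 -2-> S3 -0-> S1 -0-> S3 -0-> S1 -2-> S0 -1-> S5 -0-> S3 -2-> S3 -2-> S3 -0-> S1
End state S1 is accepting.

Yes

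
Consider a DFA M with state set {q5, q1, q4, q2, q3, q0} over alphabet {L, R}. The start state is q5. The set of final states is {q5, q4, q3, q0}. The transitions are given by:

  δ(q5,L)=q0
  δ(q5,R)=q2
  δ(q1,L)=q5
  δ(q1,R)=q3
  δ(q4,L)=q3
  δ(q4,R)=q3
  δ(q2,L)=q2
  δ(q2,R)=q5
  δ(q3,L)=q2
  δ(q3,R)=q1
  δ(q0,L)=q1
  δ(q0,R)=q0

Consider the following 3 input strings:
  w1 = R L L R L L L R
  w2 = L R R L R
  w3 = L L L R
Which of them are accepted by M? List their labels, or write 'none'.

w2

w1: q5 → q2 → q2 → q2 → q5 → q0 → q1 → q5 → q2  → end q2, rejected
w2: q5 → q0 → q0 → q0 → q1 → q3  → end q3, accepted
w3: q5 → q0 → q1 → q5 → q2  → end q2, rejected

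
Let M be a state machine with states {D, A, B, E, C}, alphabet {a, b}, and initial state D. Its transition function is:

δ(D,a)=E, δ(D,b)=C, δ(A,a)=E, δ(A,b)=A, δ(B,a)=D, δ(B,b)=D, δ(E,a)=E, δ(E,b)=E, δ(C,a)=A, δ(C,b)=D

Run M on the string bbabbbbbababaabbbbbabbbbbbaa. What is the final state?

E

D → C → D → E → E → E → E → E → E → E → E → E → E → E → E → E → E → E → E → E → E → E → E → E → E → E → E → E → E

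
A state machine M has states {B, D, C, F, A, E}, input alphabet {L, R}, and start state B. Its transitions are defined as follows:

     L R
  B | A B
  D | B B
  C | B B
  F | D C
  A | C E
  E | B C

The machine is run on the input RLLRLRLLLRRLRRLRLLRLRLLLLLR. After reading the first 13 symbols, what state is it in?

E

start at B
read 'R': B → B
read 'L': B → A
read 'L': A → C
read 'R': C → B
read 'L': B → A
read 'R': A → E
read 'L': E → B
read 'L': B → A
read 'L': A → C
read 'R': C → B
read 'R': B → B
read 'L': B → A
read 'R': A → E
After 13 symbols: E.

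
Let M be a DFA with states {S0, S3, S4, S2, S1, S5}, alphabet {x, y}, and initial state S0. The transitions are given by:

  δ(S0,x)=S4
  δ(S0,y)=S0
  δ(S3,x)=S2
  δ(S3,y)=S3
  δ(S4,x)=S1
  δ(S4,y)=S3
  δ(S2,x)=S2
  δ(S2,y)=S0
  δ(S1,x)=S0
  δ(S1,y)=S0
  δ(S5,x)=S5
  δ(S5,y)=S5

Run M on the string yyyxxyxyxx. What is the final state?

S0 → S0 → S0 → S0 → S4 → S1 → S0 → S4 → S3 → S2 → S2

S2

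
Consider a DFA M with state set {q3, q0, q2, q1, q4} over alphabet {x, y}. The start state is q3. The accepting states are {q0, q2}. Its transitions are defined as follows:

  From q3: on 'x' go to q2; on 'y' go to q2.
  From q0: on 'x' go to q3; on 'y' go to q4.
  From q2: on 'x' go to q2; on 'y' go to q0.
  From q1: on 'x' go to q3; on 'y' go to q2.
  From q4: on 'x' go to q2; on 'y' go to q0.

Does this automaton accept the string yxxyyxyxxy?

Yes

start at q3
read 'y': q3 → q2
read 'x': q2 → q2
read 'x': q2 → q2
read 'y': q2 → q0
read 'y': q0 → q4
read 'x': q4 → q2
read 'y': q2 → q0
read 'x': q0 → q3
read 'x': q3 → q2
read 'y': q2 → q0
End state q0 is accepting.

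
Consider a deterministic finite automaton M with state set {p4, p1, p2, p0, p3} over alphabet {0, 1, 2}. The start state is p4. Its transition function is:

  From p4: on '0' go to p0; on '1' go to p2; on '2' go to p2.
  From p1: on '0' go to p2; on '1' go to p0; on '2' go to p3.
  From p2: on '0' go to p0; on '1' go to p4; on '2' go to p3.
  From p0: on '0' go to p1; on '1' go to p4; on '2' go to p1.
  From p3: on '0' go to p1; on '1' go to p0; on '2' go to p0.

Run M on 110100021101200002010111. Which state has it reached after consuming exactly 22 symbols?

p4

Trace: p4 -1-> p2 -1-> p4 -0-> p0 -1-> p4 -0-> p0 -0-> p1 -0-> p2 -2-> p3 -1-> p0 -1-> p4 -0-> p0 -1-> p4 -2-> p2 -0-> p0 -0-> p1 -0-> p2 -0-> p0 -2-> p1 -0-> p2 -1-> p4 -0-> p0 -1-> p4
After 22 symbols: p4.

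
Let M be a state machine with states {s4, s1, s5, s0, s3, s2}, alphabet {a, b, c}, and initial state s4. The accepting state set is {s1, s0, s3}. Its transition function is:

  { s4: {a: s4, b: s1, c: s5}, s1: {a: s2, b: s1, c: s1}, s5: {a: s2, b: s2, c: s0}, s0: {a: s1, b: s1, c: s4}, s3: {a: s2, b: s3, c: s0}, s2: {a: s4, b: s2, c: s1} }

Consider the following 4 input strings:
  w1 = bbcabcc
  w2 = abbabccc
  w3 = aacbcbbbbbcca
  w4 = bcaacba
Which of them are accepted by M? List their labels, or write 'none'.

w1, w2

w1: s4 → s1 → s1 → s1 → s2 → s2 → s1 → s1  → end s1, accepted
w2: s4 → s4 → s1 → s1 → s2 → s2 → s1 → s1 → s1  → end s1, accepted
w3: s4 → s4 → s4 → s5 → s2 → s1 → s1 → s1 → s1 → s1 → s1 → s1 → s1 → s2  → end s2, rejected
w4: s4 → s1 → s1 → s2 → s4 → s5 → s2 → s4  → end s4, rejected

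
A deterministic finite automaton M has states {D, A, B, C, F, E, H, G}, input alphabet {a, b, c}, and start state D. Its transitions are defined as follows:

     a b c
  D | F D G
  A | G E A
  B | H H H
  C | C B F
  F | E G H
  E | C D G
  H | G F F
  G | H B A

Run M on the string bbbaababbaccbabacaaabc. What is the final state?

H

D → D → D → D → F → E → D → F → G → B → H → F → H → F → E → D → F → H → G → H → G → B → H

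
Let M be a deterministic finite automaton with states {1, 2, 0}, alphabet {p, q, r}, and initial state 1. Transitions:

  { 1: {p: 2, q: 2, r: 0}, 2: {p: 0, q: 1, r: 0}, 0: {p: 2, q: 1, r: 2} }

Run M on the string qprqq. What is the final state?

1 → 2 → 0 → 2 → 1 → 2

2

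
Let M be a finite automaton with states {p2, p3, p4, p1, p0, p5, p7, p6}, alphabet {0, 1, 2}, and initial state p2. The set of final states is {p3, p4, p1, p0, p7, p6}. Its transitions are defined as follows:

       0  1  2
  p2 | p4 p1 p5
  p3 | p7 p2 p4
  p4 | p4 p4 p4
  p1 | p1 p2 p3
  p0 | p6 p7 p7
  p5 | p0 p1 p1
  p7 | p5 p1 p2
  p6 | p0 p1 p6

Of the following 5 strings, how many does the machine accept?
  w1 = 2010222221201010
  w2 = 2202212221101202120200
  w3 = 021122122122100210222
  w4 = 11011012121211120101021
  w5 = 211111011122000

w1: Trace: p2 -2-> p5 -0-> p0 -1-> p7 -0-> p5 -2-> p1 -2-> p3 -2-> p4 -2-> p4 -2-> p4 -1-> p4 -2-> p4 -0-> p4 -1-> p4 -0-> p4 -1-> p4 -0-> p4  → end p4, accepted
w2: Trace: p2 -2-> p5 -2-> p1 -0-> p1 -2-> p3 -2-> p4 -1-> p4 -2-> p4 -2-> p4 -2-> p4 -1-> p4 -1-> p4 -0-> p4 -1-> p4 -2-> p4 -0-> p4 -2-> p4 -1-> p4 -2-> p4 -0-> p4 -2-> p4 -0-> p4 -0-> p4  → end p4, accepted
w3: Trace: p2 -0-> p4 -2-> p4 -1-> p4 -1-> p4 -2-> p4 -2-> p4 -1-> p4 -2-> p4 -2-> p4 -1-> p4 -2-> p4 -2-> p4 -1-> p4 -0-> p4 -0-> p4 -2-> p4 -1-> p4 -0-> p4 -2-> p4 -2-> p4 -2-> p4  → end p4, accepted
w4: Trace: p2 -1-> p1 -1-> p2 -0-> p4 -1-> p4 -1-> p4 -0-> p4 -1-> p4 -2-> p4 -1-> p4 -2-> p4 -1-> p4 -2-> p4 -1-> p4 -1-> p4 -1-> p4 -2-> p4 -0-> p4 -1-> p4 -0-> p4 -1-> p4 -0-> p4 -2-> p4 -1-> p4  → end p4, accepted
w5: Trace: p2 -2-> p5 -1-> p1 -1-> p2 -1-> p1 -1-> p2 -1-> p1 -0-> p1 -1-> p2 -1-> p1 -1-> p2 -2-> p5 -2-> p1 -0-> p1 -0-> p1 -0-> p1  → end p1, accepted

5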